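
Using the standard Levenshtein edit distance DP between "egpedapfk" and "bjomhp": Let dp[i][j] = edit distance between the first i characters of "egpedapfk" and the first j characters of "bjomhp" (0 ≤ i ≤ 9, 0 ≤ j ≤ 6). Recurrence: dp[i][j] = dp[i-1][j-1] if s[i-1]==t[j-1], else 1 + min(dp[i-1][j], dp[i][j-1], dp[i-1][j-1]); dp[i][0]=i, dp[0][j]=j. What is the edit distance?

8

   ''  b  j  o  m  h  p
''  0  1  2  3  4  5  6
 e  1  1  2  3  4  5  6
 g  2  2  2  3  4  5  6
 p  3  3  3  3  4  5  5
 e  4  4  4  4  4  5  6
 d  5  5  5  5  5  5  6
 a  6  6  6  6  6  6  6
 p  7  7  7  7  7  7  6
 f  8  8  8  8  8  8  7
 k  9  9  9  9  9  9  8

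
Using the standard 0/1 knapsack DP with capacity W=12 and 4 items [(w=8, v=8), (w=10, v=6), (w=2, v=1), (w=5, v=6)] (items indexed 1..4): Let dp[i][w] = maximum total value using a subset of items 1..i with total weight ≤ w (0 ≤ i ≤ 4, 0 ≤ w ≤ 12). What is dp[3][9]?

i\w   0   1   2   3   4   5   6   7   8   9  10  11  12
  0   0   0   0   0   0   0   0   0   0   0   0   0   0
  1   0   0   0   0   0   0   0   0   8   8   8   8   8
  2   0   0   0   0   0   0   0   0   8   8   8   8   8
  3   0   0   1   1   1   1   1   1   8   8   9   9   9
  4   0   0   1   1   1   6   6   7   8   8   9   9   9

8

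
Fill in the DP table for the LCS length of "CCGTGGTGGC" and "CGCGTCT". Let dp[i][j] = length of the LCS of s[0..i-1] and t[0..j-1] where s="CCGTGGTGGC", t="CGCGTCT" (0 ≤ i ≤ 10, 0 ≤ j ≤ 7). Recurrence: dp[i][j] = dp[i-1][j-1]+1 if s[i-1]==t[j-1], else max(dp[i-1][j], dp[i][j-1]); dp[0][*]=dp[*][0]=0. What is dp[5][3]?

   ''  C  G  C  G  T  C  T
''  0  0  0  0  0  0  0  0
 C  0  1  1  1  1  1  1  1
 C  0  1  1  2  2  2  2  2
 G  0  1  2  2  3  3  3  3
 T  0  1  2  2  3  4  4  4
 G  0  1  2  2  3  4  4  4
 G  0  1  2  2  3  4  4  4
 T  0  1  2  2  3  4  4  5
 G  0  1  2  2  3  4  4  5
 G  0  1  2  2  3  4  4  5
 C  0  1  2  3  3  4  5  5

2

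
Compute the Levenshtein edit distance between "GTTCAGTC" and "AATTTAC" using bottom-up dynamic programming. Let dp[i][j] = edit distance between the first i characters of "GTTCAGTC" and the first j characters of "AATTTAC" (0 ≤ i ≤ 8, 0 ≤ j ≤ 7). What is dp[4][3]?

   ''  A  A  T  T  T  A  C
''  0  1  2  3  4  5  6  7
 G  1  1  2  3  4  5  6  7
 T  2  2  2  2  3  4  5  6
 T  3  3  3  2  2  3  4  5
 C  4  4  4  3  3  3  4  4
 A  5  4  4  4  4  4  3  4
 G  6  5  5  5  5  5  4  4
 T  7  6  6  5  5  5  5  5
 C  8  7  7  6  6  6  6  5

3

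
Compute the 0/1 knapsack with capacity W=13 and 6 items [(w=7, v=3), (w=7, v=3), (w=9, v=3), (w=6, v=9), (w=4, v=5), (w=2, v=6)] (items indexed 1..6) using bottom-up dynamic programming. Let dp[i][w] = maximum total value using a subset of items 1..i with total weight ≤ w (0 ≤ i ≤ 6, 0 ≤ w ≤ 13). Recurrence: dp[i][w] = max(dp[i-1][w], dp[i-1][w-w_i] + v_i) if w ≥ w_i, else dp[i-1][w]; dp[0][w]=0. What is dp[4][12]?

9

i\w   0   1   2   3   4   5   6   7   8   9  10  11  12  13
  0   0   0   0   0   0   0   0   0   0   0   0   0   0   0
  1   0   0   0   0   0   0   0   3   3   3   3   3   3   3
  2   0   0   0   0   0   0   0   3   3   3   3   3   3   3
  3   0   0   0   0   0   0   0   3   3   3   3   3   3   3
  4   0   0   0   0   0   0   9   9   9   9   9   9   9  12
  5   0   0   0   0   5   5   9   9   9   9  14  14  14  14
  6   0   0   6   6   6   6  11  11  15  15  15  15  20  20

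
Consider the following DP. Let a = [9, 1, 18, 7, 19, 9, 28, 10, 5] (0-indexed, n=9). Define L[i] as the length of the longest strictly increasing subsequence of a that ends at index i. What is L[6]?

4

   i    0    1    2    3    4    5    6    7    8
a[i]    9    1   18    7   19    9   28   10    5
L[i]    1    1    2    2    3    3    4    4    2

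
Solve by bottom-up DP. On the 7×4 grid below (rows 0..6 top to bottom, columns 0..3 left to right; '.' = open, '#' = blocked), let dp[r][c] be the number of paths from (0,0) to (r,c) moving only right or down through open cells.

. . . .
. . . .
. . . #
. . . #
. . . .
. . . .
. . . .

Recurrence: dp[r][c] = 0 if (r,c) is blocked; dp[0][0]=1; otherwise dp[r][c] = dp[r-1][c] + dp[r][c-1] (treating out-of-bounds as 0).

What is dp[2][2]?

6

r\c   0   1   2   3
  0   1   1   1   1
  1   1   2   3   4
  2   1   3   6   0
  3   1   4  10   0
  4   1   5  15  15
  5   1   6  21  36
  6   1   7  28  64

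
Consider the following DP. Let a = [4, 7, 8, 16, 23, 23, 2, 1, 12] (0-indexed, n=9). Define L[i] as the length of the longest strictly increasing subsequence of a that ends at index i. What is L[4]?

   i    0    1    2    3    4    5    6    7    8
a[i]    4    7    8   16   23   23    2    1   12
L[i]    1    2    3    4    5    5    1    1    4

5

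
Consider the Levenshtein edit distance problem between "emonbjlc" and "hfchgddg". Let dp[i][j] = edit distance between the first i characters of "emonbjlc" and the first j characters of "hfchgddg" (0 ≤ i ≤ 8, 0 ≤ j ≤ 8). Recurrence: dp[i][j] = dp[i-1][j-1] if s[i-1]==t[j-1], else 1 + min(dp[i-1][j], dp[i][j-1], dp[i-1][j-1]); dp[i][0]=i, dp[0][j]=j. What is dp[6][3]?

   ''  h  f  c  h  g  d  d  g
''  0  1  2  3  4  5  6  7  8
 e  1  1  2  3  4  5  6  7  8
 m  2  2  2  3  4  5  6  7  8
 o  3  3  3  3  4  5  6  7  8
 n  4  4  4  4  4  5  6  7  8
 b  5  5  5  5  5  5  6  7  8
 j  6  6  6  6  6  6  6  7  8
 l  7  7  7  7  7  7  7  7  8
 c  8  8  8  7  8  8  8  8  8

6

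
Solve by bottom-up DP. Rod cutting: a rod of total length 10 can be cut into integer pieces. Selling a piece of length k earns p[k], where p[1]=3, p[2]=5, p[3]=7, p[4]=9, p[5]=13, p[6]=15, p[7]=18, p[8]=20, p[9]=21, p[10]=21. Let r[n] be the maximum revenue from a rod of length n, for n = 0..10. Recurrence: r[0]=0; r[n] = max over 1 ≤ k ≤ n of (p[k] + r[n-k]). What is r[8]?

   n    0    1    2    3    4    5    6    7    8    9   10
r[n]    0    3    6    9   12   15   18   21   24   27   30

24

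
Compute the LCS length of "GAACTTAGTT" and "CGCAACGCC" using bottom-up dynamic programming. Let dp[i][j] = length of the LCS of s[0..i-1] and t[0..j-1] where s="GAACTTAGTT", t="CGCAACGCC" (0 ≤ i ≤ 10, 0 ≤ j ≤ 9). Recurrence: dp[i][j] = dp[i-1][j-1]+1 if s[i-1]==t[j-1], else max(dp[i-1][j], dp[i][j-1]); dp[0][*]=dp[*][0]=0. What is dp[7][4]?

   ''  C  G  C  A  A  C  G  C  C
''  0  0  0  0  0  0  0  0  0  0
 G  0  0  1  1  1  1  1  1  1  1
 A  0  0  1  1  2  2  2  2  2  2
 A  0  0  1  1  2  3  3  3  3  3
 C  0  1  1  2  2  3  4  4  4  4
 T  0  1  1  2  2  3  4  4  4  4
 T  0  1  1  2  2  3  4  4  4  4
 A  0  1  1  2  3  3  4  4  4  4
 G  0  1  2  2  3  3  4  5  5  5
 T  0  1  2  2  3  3  4  5  5  5
 T  0  1  2  2  3  3  4  5  5  5

3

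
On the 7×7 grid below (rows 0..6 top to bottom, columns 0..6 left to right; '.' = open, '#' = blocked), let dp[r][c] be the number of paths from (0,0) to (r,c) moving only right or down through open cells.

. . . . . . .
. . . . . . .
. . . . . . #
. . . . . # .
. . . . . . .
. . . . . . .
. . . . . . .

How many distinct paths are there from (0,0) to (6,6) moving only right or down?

672

r\c   0   1   2   3   4   5   6
  0   1   1   1   1   1   1   1
  1   1   2   3   4   5   6   7
  2   1   3   6  10  15  21   0
  3   1   4  10  20  35   0   0
  4   1   5  15  35  70  70  70
  5   1   6  21  56 126 196 266
  6   1   7  28  84 210 406 672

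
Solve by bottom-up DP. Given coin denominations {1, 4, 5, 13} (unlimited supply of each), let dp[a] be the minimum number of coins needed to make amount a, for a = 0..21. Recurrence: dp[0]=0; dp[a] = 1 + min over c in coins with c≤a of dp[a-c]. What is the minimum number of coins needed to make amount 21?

 a  0  1  2  3  4  5  6  7  8  9 10 11 12 13 14 15 16 17 18 19 20 21
dp  0  1  2  3  1  1  2  3  2  2  2  3  3  1  2  3  4  2  2  3  4  3

3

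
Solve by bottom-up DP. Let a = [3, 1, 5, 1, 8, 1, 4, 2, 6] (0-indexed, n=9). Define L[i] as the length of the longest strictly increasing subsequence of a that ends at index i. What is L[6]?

   i    0    1    2    3    4    5    6    7    8
a[i]    3    1    5    1    8    1    4    2    6
L[i]    1    1    2    1    3    1    2    2    3

2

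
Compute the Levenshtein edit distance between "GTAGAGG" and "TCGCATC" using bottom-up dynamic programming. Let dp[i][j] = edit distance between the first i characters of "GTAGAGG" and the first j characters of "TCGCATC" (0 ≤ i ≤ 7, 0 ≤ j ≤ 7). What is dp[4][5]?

   ''  T  C  G  C  A  T  C
''  0  1  2  3  4  5  6  7
 G  1  1  2  2  3  4  5  6
 T  2  1  2  3  3  4  4  5
 A  3  2  2  3  4  3  4  5
 G  4  3  3  2  3  4  4  5
 A  5  4  4  3  3  3  4  5
 G  6  5  5  4  4  4  4  5
 G  7  6  6  5  5  5  5  5

4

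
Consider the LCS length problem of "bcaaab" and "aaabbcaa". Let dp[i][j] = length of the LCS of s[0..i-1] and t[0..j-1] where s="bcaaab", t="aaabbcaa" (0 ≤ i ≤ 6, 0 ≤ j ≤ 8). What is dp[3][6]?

   ''  a  a  a  b  b  c  a  a
''  0  0  0  0  0  0  0  0  0
 b  0  0  0  0  1  1  1  1  1
 c  0  0  0  0  1  1  2  2  2
 a  0  1  1  1  1  1  2  3  3
 a  0  1  2  2  2  2  2  3  4
 a  0  1  2  3  3  3  3  3  4
 b  0  1  2  3  4  4  4  4  4

2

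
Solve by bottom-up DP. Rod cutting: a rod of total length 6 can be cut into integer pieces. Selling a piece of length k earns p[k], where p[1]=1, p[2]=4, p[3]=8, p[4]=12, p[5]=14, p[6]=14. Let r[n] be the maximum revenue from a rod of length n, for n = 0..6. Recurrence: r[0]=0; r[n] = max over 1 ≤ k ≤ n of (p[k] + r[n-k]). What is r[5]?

14

   n    0    1    2    3    4    5    6
r[n]    0    1    4    8   12   14   16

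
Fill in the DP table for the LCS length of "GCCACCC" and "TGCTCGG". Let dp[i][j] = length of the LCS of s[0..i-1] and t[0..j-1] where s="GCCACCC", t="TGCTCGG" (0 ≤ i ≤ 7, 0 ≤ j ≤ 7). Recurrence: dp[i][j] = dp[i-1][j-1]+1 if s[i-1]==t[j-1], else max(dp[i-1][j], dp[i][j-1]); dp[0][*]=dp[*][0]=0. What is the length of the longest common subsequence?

3

   ''  T  G  C  T  C  G  G
''  0  0  0  0  0  0  0  0
 G  0  0  1  1  1  1  1  1
 C  0  0  1  2  2  2  2  2
 C  0  0  1  2  2  3  3  3
 A  0  0  1  2  2  3  3  3
 C  0  0  1  2  2  3  3  3
 C  0  0  1  2  2  3  3  3
 C  0  0  1  2  2  3  3  3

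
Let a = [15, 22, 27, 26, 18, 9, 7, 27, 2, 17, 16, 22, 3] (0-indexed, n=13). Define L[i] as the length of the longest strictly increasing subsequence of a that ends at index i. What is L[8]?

1

   i    0    1    2    3    4    5    6    7    8    9   10   11   12
a[i]   15   22   27   26   18    9    7   27    2   17   16   22    3
L[i]    1    2    3    3    2    1    1    4    1    2    2    3    2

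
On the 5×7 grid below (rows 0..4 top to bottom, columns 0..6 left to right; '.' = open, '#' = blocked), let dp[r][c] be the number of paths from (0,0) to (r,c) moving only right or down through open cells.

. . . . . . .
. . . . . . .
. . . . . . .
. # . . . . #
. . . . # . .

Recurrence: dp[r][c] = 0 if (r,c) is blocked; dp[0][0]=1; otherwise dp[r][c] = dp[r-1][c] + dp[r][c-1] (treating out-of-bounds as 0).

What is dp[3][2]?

6

r\c   0   1   2   3   4   5   6
  0   1   1   1   1   1   1   1
  1   1   2   3   4   5   6   7
  2   1   3   6  10  15  21  28
  3   1   0   6  16  31  52   0
  4   1   1   7  23   0  52  52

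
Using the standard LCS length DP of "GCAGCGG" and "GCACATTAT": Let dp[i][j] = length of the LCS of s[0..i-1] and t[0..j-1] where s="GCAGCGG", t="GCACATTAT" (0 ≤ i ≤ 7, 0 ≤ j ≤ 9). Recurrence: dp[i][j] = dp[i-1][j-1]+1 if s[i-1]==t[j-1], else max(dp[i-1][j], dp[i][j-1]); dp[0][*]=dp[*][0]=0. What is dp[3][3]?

3

   ''  G  C  A  C  A  T  T  A  T
''  0  0  0  0  0  0  0  0  0  0
 G  0  1  1  1  1  1  1  1  1  1
 C  0  1  2  2  2  2  2  2  2  2
 A  0  1  2  3  3  3  3  3  3  3
 G  0  1  2  3  3  3  3  3  3  3
 C  0  1  2  3  4  4  4  4  4  4
 G  0  1  2  3  4  4  4  4  4  4
 G  0  1  2  3  4  4  4  4  4  4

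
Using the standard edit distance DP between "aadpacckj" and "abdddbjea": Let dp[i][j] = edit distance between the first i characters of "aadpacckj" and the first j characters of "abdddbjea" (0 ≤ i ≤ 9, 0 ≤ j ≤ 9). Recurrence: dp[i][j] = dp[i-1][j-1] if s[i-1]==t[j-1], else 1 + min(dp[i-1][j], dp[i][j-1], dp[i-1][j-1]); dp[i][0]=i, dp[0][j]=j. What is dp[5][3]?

   ''  a  b  d  d  d  b  j  e  a
''  0  1  2  3  4  5  6  7  8  9
 a  1  0  1  2  3  4  5  6  7  8
 a  2  1  1  2  3  4  5  6  7  7
 d  3  2  2  1  2  3  4  5  6  7
 p  4  3  3  2  2  3  4  5  6  7
 a  5  4  4  3  3  3  4  5  6  6
 c  6  5  5  4  4  4  4  5  6  7
 c  7  6  6  5  5  5  5  5  6  7
 k  8  7  7  6  6  6  6  6  6  7
 j  9  8  8  7  7  7  7  6  7  7

3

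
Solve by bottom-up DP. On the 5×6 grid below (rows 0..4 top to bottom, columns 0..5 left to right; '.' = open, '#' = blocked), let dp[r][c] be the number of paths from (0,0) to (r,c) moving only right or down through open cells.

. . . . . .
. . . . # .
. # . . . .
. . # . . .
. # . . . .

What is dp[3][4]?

14

r\c   0   1   2   3   4   5
  0   1   1   1   1   1   1
  1   1   2   3   4   0   1
  2   1   0   3   7   7   8
  3   1   1   0   7  14  22
  4   1   0   0   7  21  43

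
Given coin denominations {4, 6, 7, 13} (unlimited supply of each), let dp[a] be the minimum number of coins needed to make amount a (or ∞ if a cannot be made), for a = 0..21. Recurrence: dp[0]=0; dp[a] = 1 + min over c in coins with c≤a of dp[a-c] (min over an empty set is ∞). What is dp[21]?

3

 a  0  1  2  3  4  5  6  7  8  9 10 11 12 13 14 15 16 17 18 19 20 21
dp  0  -  -  -  1  -  1  1  2  -  2  2  2  1  2  3  3  2  3  2  2  3
(- denotes ∞ / unreachable)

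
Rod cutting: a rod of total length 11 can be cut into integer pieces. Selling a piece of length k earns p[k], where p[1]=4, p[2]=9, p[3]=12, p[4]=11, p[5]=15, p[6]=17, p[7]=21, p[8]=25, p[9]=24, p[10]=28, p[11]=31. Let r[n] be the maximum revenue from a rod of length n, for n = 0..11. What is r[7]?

31

   n    0    1    2    3    4    5    6    7    8    9   10   11
r[n]    0    4    9   13   18   22   27   31   36   40   45   49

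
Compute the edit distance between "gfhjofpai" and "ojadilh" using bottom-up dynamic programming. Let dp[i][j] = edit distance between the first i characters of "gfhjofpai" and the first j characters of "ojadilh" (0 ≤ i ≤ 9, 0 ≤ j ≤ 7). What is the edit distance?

8

   ''  o  j  a  d  i  l  h
''  0  1  2  3  4  5  6  7
 g  1  1  2  3  4  5  6  7
 f  2  2  2  3  4  5  6  7
 h  3  3  3  3  4  5  6  6
 j  4  4  3  4  4  5  6  7
 o  5  4  4  4  5  5  6  7
 f  6  5  5  5  5  6  6  7
 p  7  6  6  6  6  6  7  7
 a  8  7  7  6  7  7  7  8
 i  9  8  8  7  7  7  8  8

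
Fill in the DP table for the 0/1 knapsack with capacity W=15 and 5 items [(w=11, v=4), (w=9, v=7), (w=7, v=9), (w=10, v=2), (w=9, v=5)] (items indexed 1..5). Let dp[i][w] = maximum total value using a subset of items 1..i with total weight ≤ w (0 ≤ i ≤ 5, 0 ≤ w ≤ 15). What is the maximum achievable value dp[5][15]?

9

i\w   0   1   2   3   4   5   6   7   8   9  10  11  12  13  14  15
  0   0   0   0   0   0   0   0   0   0   0   0   0   0   0   0   0
  1   0   0   0   0   0   0   0   0   0   0   0   4   4   4   4   4
  2   0   0   0   0   0   0   0   0   0   7   7   7   7   7   7   7
  3   0   0   0   0   0   0   0   9   9   9   9   9   9   9   9   9
  4   0   0   0   0   0   0   0   9   9   9   9   9   9   9   9   9
  5   0   0   0   0   0   0   0   9   9   9   9   9   9   9   9   9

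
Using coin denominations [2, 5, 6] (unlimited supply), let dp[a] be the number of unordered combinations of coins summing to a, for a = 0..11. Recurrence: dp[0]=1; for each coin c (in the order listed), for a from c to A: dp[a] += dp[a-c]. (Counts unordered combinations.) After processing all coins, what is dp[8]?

after  coin     0     1     2     3     4     5     6     7     8     9    10    11
          2     1     0     1     0     1     0     1     0     1     0     1     0
          5     1     0     1     0     1     1     1     1     1     1     2     1
          6     1     0     1     0     1     1     2     1     2     1     3     2

2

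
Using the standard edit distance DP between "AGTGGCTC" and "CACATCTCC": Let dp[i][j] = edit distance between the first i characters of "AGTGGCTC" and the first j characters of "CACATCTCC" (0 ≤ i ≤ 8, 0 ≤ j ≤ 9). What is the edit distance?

6

   ''  C  A  C  A  T  C  T  C  C
''  0  1  2  3  4  5  6  7  8  9
 A  1  1  1  2  3  4  5  6  7  8
 G  2  2  2  2  3  4  5  6  7  8
 T  3  3  3  3  3  3  4  5  6  7
 G  4  4  4  4  4  4  4  5  6  7
 G  5  5  5  5  5  5  5  5  6  7
 C  6  5  6  5  6  6  5  6  5  6
 T  7  6  6  6  6  6  6  5  6  6
 C  8  7  7  6  7  7  6  6  5  6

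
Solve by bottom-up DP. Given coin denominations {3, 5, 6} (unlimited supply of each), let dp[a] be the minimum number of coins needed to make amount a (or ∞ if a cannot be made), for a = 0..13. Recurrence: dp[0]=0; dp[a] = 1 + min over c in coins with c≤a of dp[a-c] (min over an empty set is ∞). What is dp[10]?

2

 a  0  1  2  3  4  5  6  7  8  9 10 11 12 13
dp  0  -  -  1  -  1  1  -  2  2  2  2  2  3
(- denotes ∞ / unreachable)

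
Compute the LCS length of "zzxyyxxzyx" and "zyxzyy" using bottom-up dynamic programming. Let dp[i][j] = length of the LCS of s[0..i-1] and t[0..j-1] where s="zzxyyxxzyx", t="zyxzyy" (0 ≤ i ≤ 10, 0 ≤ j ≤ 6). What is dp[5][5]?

   ''  z  y  x  z  y  y
''  0  0  0  0  0  0  0
 z  0  1  1  1  1  1  1
 z  0  1  1  1  2  2  2
 x  0  1  1  2  2  2  2
 y  0  1  2  2  2  3  3
 y  0  1  2  2  2  3  4
 x  0  1  2  3  3  3  4
 x  0  1  2  3  3  3  4
 z  0  1  2  3  4  4  4
 y  0  1  2  3  4  5  5
 x  0  1  2  3  4  5  5

3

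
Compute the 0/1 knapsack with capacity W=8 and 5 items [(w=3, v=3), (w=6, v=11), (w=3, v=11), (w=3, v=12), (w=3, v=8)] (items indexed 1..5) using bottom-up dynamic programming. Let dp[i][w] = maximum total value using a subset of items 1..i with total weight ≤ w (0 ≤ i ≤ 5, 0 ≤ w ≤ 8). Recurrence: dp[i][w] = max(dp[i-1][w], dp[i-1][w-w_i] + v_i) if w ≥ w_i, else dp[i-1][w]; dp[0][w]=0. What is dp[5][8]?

i\w   0   1   2   3   4   5   6   7   8
  0   0   0   0   0   0   0   0   0   0
  1   0   0   0   3   3   3   3   3   3
  2   0   0   0   3   3   3  11  11  11
  3   0   0   0  11  11  11  14  14  14
  4   0   0   0  12  12  12  23  23  23
  5   0   0   0  12  12  12  23  23  23

23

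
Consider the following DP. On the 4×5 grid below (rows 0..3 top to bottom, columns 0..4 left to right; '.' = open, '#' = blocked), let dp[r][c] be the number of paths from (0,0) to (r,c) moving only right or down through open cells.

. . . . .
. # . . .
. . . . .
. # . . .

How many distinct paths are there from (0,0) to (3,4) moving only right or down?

r\c   0   1   2   3   4
  0   1   1   1   1   1
  1   1   0   1   2   3
  2   1   1   2   4   7
  3   1   0   2   6  13

13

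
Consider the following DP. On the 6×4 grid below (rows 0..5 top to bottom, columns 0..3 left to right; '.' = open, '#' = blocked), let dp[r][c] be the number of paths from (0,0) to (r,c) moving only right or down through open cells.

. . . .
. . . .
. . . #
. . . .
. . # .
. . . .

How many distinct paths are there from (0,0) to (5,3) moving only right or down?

16

r\c   0   1   2   3
  0   1   1   1   1
  1   1   2   3   4
  2   1   3   6   0
  3   1   4  10  10
  4   1   5   0  10
  5   1   6   6  16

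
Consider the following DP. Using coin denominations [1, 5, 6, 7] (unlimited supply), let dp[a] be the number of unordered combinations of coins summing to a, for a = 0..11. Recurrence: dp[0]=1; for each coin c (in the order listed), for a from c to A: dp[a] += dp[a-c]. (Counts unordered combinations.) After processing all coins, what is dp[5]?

after  coin     0     1     2     3     4     5     6     7     8     9    10    11
          1     1     1     1     1     1     1     1     1     1     1     1     1
          5     1     1     1     1     1     2     2     2     2     2     3     3
          6     1     1     1     1     1     2     3     3     3     3     4     5
          7     1     1     1     1     1     2     3     4     4     4     5     6

2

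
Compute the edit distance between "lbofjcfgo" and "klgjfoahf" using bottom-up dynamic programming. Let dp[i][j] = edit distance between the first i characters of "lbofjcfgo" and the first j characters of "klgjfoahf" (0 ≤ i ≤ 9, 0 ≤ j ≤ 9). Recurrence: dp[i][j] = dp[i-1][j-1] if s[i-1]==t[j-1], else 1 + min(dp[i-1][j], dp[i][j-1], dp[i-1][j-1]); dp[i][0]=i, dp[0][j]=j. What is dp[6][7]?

   ''  k  l  g  j  f  o  a  h  f
''  0  1  2  3  4  5  6  7  8  9
 l  1  1  1  2  3  4  5  6  7  8
 b  2  2  2  2  3  4  5  6  7  8
 o  3  3  3  3  3  4  4  5  6  7
 f  4  4  4  4  4  3  4  5  6  6
 j  5  5  5  5  4  4  4  5  6  7
 c  6  6  6  6  5  5  5  5  6  7
 f  7  7  7  7  6  5  6  6  6  6
 g  8  8  8  7  7  6  6  7  7  7
 o  9  9  9  8  8  7  6  7  8  8

5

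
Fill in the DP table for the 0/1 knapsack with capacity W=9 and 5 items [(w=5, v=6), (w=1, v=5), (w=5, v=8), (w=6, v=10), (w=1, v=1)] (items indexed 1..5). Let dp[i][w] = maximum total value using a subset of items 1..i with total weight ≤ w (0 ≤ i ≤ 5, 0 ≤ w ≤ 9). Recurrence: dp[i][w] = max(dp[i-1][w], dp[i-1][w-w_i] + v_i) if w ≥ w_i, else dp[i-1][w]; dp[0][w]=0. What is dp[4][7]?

i\w   0   1   2   3   4   5   6   7   8   9
  0   0   0   0   0   0   0   0   0   0   0
  1   0   0   0   0   0   6   6   6   6   6
  2   0   5   5   5   5   6  11  11  11  11
  3   0   5   5   5   5   8  13  13  13  13
  4   0   5   5   5   5   8  13  15  15  15
  5   0   5   6   6   6   8  13  15  16  16

15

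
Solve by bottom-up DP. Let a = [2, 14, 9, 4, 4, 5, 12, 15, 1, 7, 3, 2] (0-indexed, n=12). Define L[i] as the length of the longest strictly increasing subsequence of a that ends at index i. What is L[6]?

   i    0    1    2    3    4    5    6    7    8    9   10   11
a[i]    2   14    9    4    4    5   12   15    1    7    3    2
L[i]    1    2    2    2    2    3    4    5    1    4    2    2

4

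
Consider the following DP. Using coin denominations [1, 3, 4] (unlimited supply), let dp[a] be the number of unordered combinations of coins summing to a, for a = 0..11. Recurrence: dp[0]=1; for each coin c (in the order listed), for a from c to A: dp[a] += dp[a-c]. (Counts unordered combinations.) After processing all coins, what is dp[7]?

5

after  coin     0     1     2     3     4     5     6     7     8     9    10    11
          1     1     1     1     1     1     1     1     1     1     1     1     1
          3     1     1     1     2     2     2     3     3     3     4     4     4
          4     1     1     1     2     3     3     4     5     6     7     8     9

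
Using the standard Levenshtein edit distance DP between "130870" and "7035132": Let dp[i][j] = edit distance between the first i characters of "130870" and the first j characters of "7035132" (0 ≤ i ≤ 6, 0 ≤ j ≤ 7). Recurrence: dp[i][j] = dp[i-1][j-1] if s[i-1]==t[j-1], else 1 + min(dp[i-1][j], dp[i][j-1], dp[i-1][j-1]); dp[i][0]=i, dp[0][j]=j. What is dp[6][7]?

   ''  7  0  3  5  1  3  2
''  0  1  2  3  4  5  6  7
 1  1  1  2  3  4  4  5  6
 3  2  2  2  2  3  4  4  5
 0  3  3  2  3  3  4  5  5
 8  4  4  3  3  4  4  5  6
 7  5  4  4  4  4  5  5  6
 0  6  5  4  5  5  5  6  6

6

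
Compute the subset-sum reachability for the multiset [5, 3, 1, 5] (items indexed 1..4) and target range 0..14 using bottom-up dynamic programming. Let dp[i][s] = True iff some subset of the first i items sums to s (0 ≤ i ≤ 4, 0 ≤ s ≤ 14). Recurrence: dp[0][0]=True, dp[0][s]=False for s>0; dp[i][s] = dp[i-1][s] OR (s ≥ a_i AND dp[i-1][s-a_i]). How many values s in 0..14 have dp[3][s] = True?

8

i\s   0   1   2   3   4   5   6   7   8   9  10  11  12  13  14
  0   T   F   F   F   F   F   F   F   F   F   F   F   F   F   F
  1   T   F   F   F   F   T   F   F   F   F   F   F   F   F   F
  2   T   F   F   T   F   T   F   F   T   F   F   F   F   F   F
  3   T   T   F   T   T   T   T   F   T   T   F   F   F   F   F
  4   T   T   F   T   T   T   T   F   T   T   T   T   F   T   T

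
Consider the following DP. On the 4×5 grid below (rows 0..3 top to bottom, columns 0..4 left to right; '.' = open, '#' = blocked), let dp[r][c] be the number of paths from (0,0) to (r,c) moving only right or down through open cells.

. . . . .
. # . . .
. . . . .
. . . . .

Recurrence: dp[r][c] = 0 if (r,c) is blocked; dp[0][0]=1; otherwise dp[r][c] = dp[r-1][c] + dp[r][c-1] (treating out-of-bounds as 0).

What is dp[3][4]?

r\c   0   1   2   3   4
  0   1   1   1   1   1
  1   1   0   1   2   3
  2   1   1   2   4   7
  3   1   2   4   8  15

15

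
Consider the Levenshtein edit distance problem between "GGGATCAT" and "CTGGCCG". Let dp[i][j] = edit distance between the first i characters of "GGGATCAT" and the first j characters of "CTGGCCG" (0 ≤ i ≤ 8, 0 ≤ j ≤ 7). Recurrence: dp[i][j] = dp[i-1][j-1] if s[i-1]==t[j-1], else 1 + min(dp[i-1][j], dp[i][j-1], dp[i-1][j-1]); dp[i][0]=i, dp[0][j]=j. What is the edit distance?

   ''  C  T  G  G  C  C  G
''  0  1  2  3  4  5  6  7
 G  1  1  2  2  3  4  5  6
 G  2  2  2  2  2  3  4  5
 G  3  3  3  2  2  3  4  4
 A  4  4  4  3  3  3  4  5
 T  5  5  4  4  4  4  4  5
 C  6  5  5  5  5  4  4  5
 A  7  6  6  6  6  5  5  5
 T  8  7  6  7  7  6  6  6

6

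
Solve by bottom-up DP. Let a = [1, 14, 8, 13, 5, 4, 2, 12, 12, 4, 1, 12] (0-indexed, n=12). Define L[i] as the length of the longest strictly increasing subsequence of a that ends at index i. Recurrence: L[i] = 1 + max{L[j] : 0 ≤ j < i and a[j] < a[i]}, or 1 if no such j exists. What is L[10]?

1

   i    0    1    2    3    4    5    6    7    8    9   10   11
a[i]    1   14    8   13    5    4    2   12   12    4    1   12
L[i]    1    2    2    3    2    2    2    3    3    3    1    4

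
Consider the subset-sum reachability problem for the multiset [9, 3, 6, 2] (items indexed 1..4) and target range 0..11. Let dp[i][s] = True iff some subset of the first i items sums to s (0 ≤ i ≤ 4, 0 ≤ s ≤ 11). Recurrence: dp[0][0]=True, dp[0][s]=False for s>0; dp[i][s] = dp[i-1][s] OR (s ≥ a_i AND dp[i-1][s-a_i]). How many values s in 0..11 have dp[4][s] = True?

8

i\s   0   1   2   3   4   5   6   7   8   9  10  11
  0   T   F   F   F   F   F   F   F   F   F   F   F
  1   T   F   F   F   F   F   F   F   F   T   F   F
  2   T   F   F   T   F   F   F   F   F   T   F   F
  3   T   F   F   T   F   F   T   F   F   T   F   F
  4   T   F   T   T   F   T   T   F   T   T   F   T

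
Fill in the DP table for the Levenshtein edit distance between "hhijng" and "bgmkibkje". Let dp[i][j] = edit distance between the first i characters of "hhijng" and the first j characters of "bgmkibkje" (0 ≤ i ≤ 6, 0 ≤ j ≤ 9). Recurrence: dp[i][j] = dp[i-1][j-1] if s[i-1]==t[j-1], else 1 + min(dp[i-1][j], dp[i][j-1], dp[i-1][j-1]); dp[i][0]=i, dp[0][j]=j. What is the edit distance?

8

   ''  b  g  m  k  i  b  k  j  e
''  0  1  2  3  4  5  6  7  8  9
 h  1  1  2  3  4  5  6  7  8  9
 h  2  2  2  3  4  5  6  7  8  9
 i  3  3  3  3  4  4  5  6  7  8
 j  4  4  4  4  4  5  5  6  6  7
 n  5  5  5  5  5  5  6  6  7  7
 g  6  6  5  6  6  6  6  7  7  8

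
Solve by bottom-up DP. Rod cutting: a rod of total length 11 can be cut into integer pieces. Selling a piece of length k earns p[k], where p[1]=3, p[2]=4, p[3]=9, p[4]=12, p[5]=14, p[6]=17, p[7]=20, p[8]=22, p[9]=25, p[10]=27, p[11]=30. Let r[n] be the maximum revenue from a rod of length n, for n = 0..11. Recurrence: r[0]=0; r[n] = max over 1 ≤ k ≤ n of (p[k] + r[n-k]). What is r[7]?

21

   n    0    1    2    3    4    5    6    7    8    9   10   11
r[n]    0    3    6    9   12   15   18   21   24   27   30   33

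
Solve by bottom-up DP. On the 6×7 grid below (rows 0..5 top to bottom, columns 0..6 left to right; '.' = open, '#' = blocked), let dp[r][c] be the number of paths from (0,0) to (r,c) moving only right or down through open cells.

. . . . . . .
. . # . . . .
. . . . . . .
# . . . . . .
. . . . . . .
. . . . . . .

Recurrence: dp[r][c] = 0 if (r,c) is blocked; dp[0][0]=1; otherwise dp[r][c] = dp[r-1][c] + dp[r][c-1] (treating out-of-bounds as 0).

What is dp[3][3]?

10

r\c   0   1   2   3   4   5   6
  0   1   1   1   1   1   1   1
  1   1   2   0   1   2   3   4
  2   1   3   3   4   6   9  13
  3   0   3   6  10  16  25  38
  4   0   3   9  19  35  60  98
  5   0   3  12  31  66 126 224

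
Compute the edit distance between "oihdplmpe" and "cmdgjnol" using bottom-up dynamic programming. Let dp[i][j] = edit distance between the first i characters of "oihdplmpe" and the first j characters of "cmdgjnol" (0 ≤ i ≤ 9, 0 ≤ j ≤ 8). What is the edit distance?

   ''  c  m  d  g  j  n  o  l
''  0  1  2  3  4  5  6  7  8
 o  1  1  2  3  4  5  6  6  7
 i  2  2  2  3  4  5  6  7  7
 h  3  3  3  3  4  5  6  7  8
 d  4  4  4  3  4  5  6  7  8
 p  5  5  5  4  4  5  6  7  8
 l  6  6  6  5  5  5  6  7  7
 m  7  7  6  6  6  6  6  7  8
 p  8  8  7  7  7  7  7  7  8
 e  9  9  8  8  8  8  8  8  8

8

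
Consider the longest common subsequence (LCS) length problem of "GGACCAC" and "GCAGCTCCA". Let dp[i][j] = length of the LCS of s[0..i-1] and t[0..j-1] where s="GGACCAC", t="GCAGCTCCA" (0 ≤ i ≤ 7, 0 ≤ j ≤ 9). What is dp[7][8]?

   ''  G  C  A  G  C  T  C  C  A
''  0  0  0  0  0  0  0  0  0  0
 G  0  1  1  1  1  1  1  1  1  1
 G  0  1  1  1  2  2  2  2  2  2
 A  0  1  1  2  2  2  2  2  2  3
 C  0  1  2  2  2  3  3  3  3  3
 C  0  1  2  2  2  3  3  4  4  4
 A  0  1  2  3  3  3  3  4  4  5
 C  0  1  2  3  3  4  4  4  5  5

5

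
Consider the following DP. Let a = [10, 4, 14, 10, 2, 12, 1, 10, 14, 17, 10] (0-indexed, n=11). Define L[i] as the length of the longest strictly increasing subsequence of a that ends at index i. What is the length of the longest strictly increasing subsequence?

5

   i    0    1    2    3    4    5    6    7    8    9   10
a[i]   10    4   14   10    2   12    1   10   14   17   10
L[i]    1    1    2    2    1    3    1    2    4    5    2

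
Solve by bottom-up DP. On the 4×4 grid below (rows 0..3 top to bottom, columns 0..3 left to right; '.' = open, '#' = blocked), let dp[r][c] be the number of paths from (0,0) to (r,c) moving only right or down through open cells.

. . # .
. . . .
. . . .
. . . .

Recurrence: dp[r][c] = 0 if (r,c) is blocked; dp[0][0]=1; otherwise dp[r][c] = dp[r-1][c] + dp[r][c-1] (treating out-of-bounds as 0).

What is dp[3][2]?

r\c   0   1   2   3
  0   1   1   0   0
  1   1   2   2   2
  2   1   3   5   7
  3   1   4   9  16

9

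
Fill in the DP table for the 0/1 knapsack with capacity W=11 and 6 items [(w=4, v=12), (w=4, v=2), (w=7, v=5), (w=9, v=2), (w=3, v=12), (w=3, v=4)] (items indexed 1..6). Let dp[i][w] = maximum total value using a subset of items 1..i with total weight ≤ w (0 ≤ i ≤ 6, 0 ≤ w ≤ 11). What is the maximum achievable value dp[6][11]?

i\w   0   1   2   3   4   5   6   7   8   9  10  11
  0   0   0   0   0   0   0   0   0   0   0   0   0
  1   0   0   0   0  12  12  12  12  12  12  12  12
  2   0   0   0   0  12  12  12  12  14  14  14  14
  3   0   0   0   0  12  12  12  12  14  14  14  17
  4   0   0   0   0  12  12  12  12  14  14  14  17
  5   0   0   0  12  12  12  12  24  24  24  24  26
  6   0   0   0  12  12  12  16  24  24  24  28  28

28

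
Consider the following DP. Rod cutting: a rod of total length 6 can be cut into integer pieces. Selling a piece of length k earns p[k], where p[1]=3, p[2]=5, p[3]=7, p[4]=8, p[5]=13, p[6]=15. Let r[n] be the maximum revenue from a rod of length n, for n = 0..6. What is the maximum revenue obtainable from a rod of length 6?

   n    0    1    2    3    4    5    6
r[n]    0    3    6    9   12   15   18

18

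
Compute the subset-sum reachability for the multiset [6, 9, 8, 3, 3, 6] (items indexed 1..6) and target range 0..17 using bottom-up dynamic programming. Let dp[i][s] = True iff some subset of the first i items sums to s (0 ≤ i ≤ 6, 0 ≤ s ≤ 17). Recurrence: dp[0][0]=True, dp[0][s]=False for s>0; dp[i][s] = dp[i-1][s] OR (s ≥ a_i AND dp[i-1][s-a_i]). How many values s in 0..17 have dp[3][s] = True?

i\s   0   1   2   3   4   5   6   7   8   9  10  11  12  13  14  15  16  17
  0   T   F   F   F   F   F   F   F   F   F   F   F   F   F   F   F   F   F
  1   T   F   F   F   F   F   T   F   F   F   F   F   F   F   F   F   F   F
  2   T   F   F   F   F   F   T   F   F   T   F   F   F   F   F   T   F   F
  3   T   F   F   F   F   F   T   F   T   T   F   F   F   F   T   T   F   T
  4   T   F   F   T   F   F   T   F   T   T   F   T   T   F   T   T   F   T
  5   T   F   F   T   F   F   T   F   T   T   F   T   T   F   T   T   F   T
  6   T   F   F   T   F   F   T   F   T   T   F   T   T   F   T   T   F   T

7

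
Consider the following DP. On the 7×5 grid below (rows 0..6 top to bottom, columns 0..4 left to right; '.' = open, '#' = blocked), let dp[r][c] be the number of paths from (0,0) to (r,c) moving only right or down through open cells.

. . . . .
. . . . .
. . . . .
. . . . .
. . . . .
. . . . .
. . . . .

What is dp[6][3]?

r\c   0   1   2   3   4
  0   1   1   1   1   1
  1   1   2   3   4   5
  2   1   3   6  10  15
  3   1   4  10  20  35
  4   1   5  15  35  70
  5   1   6  21  56 126
  6   1   7  28  84 210

84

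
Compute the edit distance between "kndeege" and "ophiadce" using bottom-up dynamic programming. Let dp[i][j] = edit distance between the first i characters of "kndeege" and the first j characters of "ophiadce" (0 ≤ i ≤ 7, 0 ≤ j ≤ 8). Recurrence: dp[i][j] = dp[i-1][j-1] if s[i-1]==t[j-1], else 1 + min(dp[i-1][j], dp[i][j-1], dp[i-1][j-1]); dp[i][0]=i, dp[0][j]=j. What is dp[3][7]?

6

   ''  o  p  h  i  a  d  c  e
''  0  1  2  3  4  5  6  7  8
 k  1  1  2  3  4  5  6  7  8
 n  2  2  2  3  4  5  6  7  8
 d  3  3  3  3  4  5  5  6  7
 e  4  4  4  4  4  5  6  6  6
 e  5  5  5  5  5  5  6  7  6
 g  6  6  6  6  6  6  6  7  7
 e  7  7  7  7  7  7  7  7  7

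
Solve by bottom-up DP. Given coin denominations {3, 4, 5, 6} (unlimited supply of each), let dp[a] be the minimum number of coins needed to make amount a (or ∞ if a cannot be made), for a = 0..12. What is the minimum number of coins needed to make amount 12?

 a  0  1  2  3  4  5  6  7  8  9 10 11 12
dp  0  -  -  1  1  1  1  2  2  2  2  2  2
(- denotes ∞ / unreachable)

2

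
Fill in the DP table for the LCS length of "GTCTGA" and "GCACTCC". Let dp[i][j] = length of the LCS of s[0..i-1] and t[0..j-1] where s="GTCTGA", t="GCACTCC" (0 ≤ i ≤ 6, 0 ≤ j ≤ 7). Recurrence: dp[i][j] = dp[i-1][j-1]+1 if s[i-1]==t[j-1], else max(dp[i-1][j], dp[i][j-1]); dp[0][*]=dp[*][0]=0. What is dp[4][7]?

   ''  G  C  A  C  T  C  C
''  0  0  0  0  0  0  0  0
 G  0  1  1  1  1  1  1  1
 T  0  1  1  1  1  2  2  2
 C  0  1  2  2  2  2  3  3
 T  0  1  2  2  2  3  3  3
 G  0  1  2  2  2  3  3  3
 A  0  1  2  3  3  3  3  3

3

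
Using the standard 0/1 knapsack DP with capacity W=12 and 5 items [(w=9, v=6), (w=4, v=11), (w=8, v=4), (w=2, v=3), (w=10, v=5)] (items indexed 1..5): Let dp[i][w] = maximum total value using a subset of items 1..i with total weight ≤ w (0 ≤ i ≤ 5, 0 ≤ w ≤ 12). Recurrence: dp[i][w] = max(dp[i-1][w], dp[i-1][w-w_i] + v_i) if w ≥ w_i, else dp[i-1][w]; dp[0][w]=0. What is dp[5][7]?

i\w   0   1   2   3   4   5   6   7   8   9  10  11  12
  0   0   0   0   0   0   0   0   0   0   0   0   0   0
  1   0   0   0   0   0   0   0   0   0   6   6   6   6
  2   0   0   0   0  11  11  11  11  11  11  11  11  11
  3   0   0   0   0  11  11  11  11  11  11  11  11  15
  4   0   0   3   3  11  11  14  14  14  14  14  14  15
  5   0   0   3   3  11  11  14  14  14  14  14  14  15

14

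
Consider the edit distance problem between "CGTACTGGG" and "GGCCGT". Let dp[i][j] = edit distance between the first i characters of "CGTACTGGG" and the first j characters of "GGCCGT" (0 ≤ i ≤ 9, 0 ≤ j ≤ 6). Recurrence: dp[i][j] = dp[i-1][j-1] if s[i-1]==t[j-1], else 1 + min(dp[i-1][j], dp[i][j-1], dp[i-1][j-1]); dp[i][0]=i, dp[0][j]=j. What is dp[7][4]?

   ''  G  G  C  C  G  T
''  0  1  2  3  4  5  6
 C  1  1  2  2  3  4  5
 G  2  1  1  2  3  3  4
 T  3  2  2  2  3  4  3
 A  4  3  3  3  3  4  4
 C  5  4  4  3  3  4  5
 T  6  5  5  4  4  4  4
 G  7  6  5  5  5  4  5
 G  8  7  6  6  6  5  5
 G  9  8  7  7  7  6  6

5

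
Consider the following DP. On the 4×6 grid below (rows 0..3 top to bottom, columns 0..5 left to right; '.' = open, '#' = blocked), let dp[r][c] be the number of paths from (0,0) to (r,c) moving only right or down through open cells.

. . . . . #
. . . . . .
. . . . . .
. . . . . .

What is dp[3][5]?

55

r\c   0   1   2   3   4   5
  0   1   1   1   1   1   0
  1   1   2   3   4   5   5
  2   1   3   6  10  15  20
  3   1   4  10  20  35  55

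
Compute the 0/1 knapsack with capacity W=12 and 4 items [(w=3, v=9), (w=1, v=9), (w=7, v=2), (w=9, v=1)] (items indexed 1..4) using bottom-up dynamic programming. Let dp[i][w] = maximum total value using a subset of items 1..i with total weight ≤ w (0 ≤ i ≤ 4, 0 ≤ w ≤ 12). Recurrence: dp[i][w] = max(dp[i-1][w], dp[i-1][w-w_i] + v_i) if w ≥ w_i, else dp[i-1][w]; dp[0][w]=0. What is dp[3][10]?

i\w   0   1   2   3   4   5   6   7   8   9  10  11  12
  0   0   0   0   0   0   0   0   0   0   0   0   0   0
  1   0   0   0   9   9   9   9   9   9   9   9   9   9
  2   0   9   9   9  18  18  18  18  18  18  18  18  18
  3   0   9   9   9  18  18  18  18  18  18  18  20  20
  4   0   9   9   9  18  18  18  18  18  18  18  20  20

18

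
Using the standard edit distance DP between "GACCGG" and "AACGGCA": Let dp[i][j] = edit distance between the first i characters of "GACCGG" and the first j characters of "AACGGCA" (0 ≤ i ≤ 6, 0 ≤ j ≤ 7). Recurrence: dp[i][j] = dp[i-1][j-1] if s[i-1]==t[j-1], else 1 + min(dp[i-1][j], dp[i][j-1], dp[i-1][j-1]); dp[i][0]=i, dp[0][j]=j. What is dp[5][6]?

   ''  A  A  C  G  G  C  A
''  0  1  2  3  4  5  6  7
 G  1  1  2  3  3  4  5  6
 A  2  1  1  2  3  4  5  5
 C  3  2  2  1  2  3  4  5
 C  4  3  3  2  2  3  3  4
 G  5  4  4  3  2  2  3  4
 G  6  5  5  4  3  2  3  4

3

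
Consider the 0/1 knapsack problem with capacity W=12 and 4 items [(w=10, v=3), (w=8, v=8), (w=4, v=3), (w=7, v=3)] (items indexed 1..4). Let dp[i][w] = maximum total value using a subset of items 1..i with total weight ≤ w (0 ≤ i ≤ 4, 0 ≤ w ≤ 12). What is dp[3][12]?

i\w   0   1   2   3   4   5   6   7   8   9  10  11  12
  0   0   0   0   0   0   0   0   0   0   0   0   0   0
  1   0   0   0   0   0   0   0   0   0   0   3   3   3
  2   0   0   0   0   0   0   0   0   8   8   8   8   8
  3   0   0   0   0   3   3   3   3   8   8   8   8  11
  4   0   0   0   0   3   3   3   3   8   8   8   8  11

11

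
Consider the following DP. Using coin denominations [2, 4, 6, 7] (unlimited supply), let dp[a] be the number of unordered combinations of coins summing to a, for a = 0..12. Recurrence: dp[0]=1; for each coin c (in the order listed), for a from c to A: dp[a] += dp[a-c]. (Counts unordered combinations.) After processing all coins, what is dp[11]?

2

after  coin     0     1     2     3     4     5     6     7     8     9    10    11    12
          2     1     0     1     0     1     0     1     0     1     0     1     0     1
          4     1     0     1     0     2     0     2     0     3     0     3     0     4
          6     1     0     1     0     2     0     3     0     4     0     5     0     7
          7     1     0     1     0     2     0     3     1     4     1     5     2     7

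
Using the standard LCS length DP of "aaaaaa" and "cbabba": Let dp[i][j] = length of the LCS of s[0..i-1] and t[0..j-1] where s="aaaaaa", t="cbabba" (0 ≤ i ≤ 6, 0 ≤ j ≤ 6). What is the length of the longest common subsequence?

2

   ''  c  b  a  b  b  a
''  0  0  0  0  0  0  0
 a  0  0  0  1  1  1  1
 a  0  0  0  1  1  1  2
 a  0  0  0  1  1  1  2
 a  0  0  0  1  1  1  2
 a  0  0  0  1  1  1  2
 a  0  0  0  1  1  1  2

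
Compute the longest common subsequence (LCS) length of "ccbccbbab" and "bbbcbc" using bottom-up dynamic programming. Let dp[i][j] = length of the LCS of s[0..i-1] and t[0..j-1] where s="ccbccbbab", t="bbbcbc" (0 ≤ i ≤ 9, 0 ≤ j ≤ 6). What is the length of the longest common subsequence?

4

   ''  b  b  b  c  b  c
''  0  0  0  0  0  0  0
 c  0  0  0  0  1  1  1
 c  0  0  0  0  1  1  2
 b  0  1  1  1  1  2  2
 c  0  1  1  1  2  2  3
 c  0  1  1  1  2  2  3
 b  0  1  2  2  2  3  3
 b  0  1  2  3  3  3  3
 a  0  1  2  3  3  3  3
 b  0  1  2  3  3  4  4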